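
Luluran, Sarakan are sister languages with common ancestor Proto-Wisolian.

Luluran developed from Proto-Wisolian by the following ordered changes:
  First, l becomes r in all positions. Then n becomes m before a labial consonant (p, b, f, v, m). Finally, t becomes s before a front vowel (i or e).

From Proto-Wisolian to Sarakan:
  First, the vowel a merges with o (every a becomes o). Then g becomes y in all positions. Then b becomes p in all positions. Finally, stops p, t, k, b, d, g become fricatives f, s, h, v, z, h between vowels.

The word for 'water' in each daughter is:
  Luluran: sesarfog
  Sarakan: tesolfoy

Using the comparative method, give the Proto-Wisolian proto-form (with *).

Position 5: Luluran has r, Sarakan has l. Sarakan preserves l here (none of its changes turn any other segment into l), so the proto-segment is *l.
Position 8: Luluran has g, Sarakan has y. Luluran preserves g here (none of its changes turn any other segment into g), so the proto-segment is *g.
Position 1: Luluran has s, Sarakan has t. Sarakan preserves t here (none of its changes turn any other segment into t), so the proto-segment is *t.
Continuing position by position gives *tesalfog; check it forward:
Luluran: *tesalfog
  tesalfog → tesarfog   [unconditioned shift]
  tesarfog (rule 2 does not apply)
  tesarfog → sesarfog   [palatalisation]
  giving Luluran sesarfog.
Sarakan: *tesalfog > tesolfog > tesolfoy  (by vowel merger, unconditioned shift)
Only *tesalfog yields all of Luluran sesarfog, Sarakan tesolfoy.

*tesalfog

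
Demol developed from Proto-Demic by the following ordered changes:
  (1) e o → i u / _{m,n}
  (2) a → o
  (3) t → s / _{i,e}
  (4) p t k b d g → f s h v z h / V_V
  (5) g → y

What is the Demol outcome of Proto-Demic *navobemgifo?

Demol: start from *navobemgifo.
  rule 1 (pre-nasal raising): navobemgifo → navobimgifo
  rule 2 (vowel merger): navobimgifo → novobimgifo
  rule 3: no change — novobimgifo
  rule 4 (intervocalic lenition): novobimgifo → novovimgifo
  rule 5 (unconditioned shift): novovimgifo → novovimyifo
  ⇒ Demol novovimyifo

novovimyifo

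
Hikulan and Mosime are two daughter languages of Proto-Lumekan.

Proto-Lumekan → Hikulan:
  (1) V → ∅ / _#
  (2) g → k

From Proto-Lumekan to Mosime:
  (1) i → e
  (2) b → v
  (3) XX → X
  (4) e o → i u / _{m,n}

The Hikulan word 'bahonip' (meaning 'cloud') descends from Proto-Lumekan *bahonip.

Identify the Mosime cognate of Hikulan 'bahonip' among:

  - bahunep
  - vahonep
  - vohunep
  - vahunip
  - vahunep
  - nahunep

Mosime: *bahonip > bahonep > vahonep > vahunep  (by vowel merger, unconditioned shift, pre-nasal raising)
Among the options, 'vahunep' alone shows every Mosime change applied in order.

vahunep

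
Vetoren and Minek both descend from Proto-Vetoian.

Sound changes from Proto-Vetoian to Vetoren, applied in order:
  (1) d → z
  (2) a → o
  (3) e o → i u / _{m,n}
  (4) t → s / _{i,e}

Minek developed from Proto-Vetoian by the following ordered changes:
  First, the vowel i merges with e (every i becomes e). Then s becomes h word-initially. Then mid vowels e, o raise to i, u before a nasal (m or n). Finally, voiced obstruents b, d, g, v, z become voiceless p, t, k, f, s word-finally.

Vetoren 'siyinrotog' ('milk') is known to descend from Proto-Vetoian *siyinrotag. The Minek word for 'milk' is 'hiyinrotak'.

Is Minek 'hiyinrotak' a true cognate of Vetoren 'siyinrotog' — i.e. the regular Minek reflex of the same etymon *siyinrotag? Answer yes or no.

no

Derive the expected Minek reflex of *siyinrotag:
Minek: *siyinrotag
  siyinrotag → seyenrotag   [vowel merger]
  seyenrotag → heyenrotag   [debuccalisation]
  heyenrotag → heyinrotag   [pre-nasal raising]
  heyinrotag → heyinrotak   [final devoicing]
  giving Minek heyinrotak.
The regular Minek reflex would be 'heyinrotak', but the attested form is 'hiyinrotak'. The correspondence is irregular, so they are not cognates (the Minek form has a different source).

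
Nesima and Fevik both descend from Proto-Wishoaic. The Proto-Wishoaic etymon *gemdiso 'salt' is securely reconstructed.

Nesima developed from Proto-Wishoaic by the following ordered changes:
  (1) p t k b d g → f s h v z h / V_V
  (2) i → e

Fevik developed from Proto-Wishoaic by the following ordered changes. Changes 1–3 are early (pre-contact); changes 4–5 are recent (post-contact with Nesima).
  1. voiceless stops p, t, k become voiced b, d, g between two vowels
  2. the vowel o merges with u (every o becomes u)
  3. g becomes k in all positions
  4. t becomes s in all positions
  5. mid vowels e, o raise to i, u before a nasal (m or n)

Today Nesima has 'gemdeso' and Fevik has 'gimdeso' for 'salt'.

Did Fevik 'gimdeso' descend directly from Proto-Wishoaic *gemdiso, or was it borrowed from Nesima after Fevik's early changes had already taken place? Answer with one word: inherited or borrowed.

If inherited, *gemdiso would pass through all of Fevik's changes:
Fevik: start from *gemdiso.
  rule 1: no change — gemdiso
  rule 2 (vowel merger): gemdiso → gemdisu
  rule 3 (unconditioned shift): gemdisu → kemdisu
  rule 4: no change — kemdisu
  rule 5 (pre-nasal raising): kemdisu → kimdisu
  ⇒ Fevik kimdisu
If borrowed from Nesima 'gemdeso' after the early changes, it would undergo only the recent ones:
  rule 4 (unconditioned shift): no change (gemdeso)
  rule 5 (pre-nasal raising): gemdeso → gimdeso
  ⇒ as a loan: gimdeso
Fevik 'gimdeso' matches the loan outcome 'gimdeso', not the inherited 'kimdisu' — it skipped the early Fevik changes, so it was borrowed from Nesima.

borrowed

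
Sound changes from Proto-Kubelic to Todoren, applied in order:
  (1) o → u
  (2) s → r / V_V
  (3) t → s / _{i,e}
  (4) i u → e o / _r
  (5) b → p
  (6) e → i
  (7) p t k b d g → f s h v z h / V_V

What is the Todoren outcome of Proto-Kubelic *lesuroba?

lirorufa

Todoren: *lesuroba
  lesuroba → lesuruba   [vowel merger]
  lesuruba → leruruba   [rhotacism]
  leruruba (rule 3 does not apply)
  leruruba → leroruba   [pre-rhotic lowering]
  leroruba → lerorupa   [unconditioned shift]
  lerorupa → lirorupa   [vowel merger]
  lirorupa → lirorufa   [intervocalic lenition]
  giving Todoren lirorufa.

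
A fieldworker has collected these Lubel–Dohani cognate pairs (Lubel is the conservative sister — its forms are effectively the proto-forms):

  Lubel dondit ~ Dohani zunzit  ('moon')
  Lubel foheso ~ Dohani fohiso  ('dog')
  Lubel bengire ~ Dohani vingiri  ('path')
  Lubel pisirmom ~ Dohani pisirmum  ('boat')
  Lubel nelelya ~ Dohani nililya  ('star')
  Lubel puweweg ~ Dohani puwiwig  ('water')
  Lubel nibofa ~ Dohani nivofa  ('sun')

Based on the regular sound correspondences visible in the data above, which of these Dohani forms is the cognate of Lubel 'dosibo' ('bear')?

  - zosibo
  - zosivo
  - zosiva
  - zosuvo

dondit ~ zunzit — Lubel d corresponds to Dohani z word-initially before a back vowel.
nibofa ~ nivofa — Lubel b corresponds to Dohani v between vowels (before a back vowel).
Applying these to Lubel 'dosibo':
  dosibo → zosibo   (d→z word-initially before a back vowel)
  zosibo → zosivo   (b→v between vowels (before a back vowel))
So the Dohani cognate is 'zosivo'.

zosivo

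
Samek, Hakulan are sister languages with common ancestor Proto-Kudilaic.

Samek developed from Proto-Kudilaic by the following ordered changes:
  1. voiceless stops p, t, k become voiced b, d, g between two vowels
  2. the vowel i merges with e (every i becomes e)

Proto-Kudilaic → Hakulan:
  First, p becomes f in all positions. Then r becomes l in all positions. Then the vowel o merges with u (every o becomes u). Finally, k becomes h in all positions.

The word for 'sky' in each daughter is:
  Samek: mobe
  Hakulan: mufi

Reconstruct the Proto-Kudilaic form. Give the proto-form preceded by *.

*mopi

Position 4: Samek has e, Hakulan has i. Hakulan preserves i here (none of its changes turn any other segment into i), so the proto-segment is *i.
Position 2: Samek has o, Hakulan has u. Samek preserves o here (none of its changes turn any other segment into o), so the proto-segment is *o.
Position 3: Samek has b, Hakulan has f. Taking the neighbouring segments as reconstructed: Samek b could go back to *p or *b; Hakulan f could go back to *p or *f — the one source consistent with every daughter is *p.
Verify the candidate proto-form against each daughter:
Samek: *mopi
  mopi → mobi   [intervocalic voicing]
  mobi → mobe   [vowel merger]
  giving Samek mobe.
Hakulan: *mopi > mofi > mufi  (by unconditioned shift, vowel merger)
*mopi is the unique common source.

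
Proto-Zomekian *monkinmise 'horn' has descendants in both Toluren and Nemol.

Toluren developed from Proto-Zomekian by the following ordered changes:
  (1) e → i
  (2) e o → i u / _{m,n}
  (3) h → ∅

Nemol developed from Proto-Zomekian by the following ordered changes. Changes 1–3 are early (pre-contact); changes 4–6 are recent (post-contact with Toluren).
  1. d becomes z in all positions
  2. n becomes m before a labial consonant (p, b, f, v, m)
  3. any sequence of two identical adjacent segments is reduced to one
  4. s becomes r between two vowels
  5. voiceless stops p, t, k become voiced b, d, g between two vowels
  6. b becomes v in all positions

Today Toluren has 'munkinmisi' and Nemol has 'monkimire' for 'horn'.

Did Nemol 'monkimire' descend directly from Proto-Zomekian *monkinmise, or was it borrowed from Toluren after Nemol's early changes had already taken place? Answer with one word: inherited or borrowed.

If inherited, *monkinmise would pass through all of Nemol's changes:
Nemol: start from *monkinmise.
  rule 1: no change — monkinmise
  rule 2 (nasal place assimilation): monkinmise → monkimmise
  rule 3 (degemination): monkimmise → monkimise
  rule 4 (rhotacism): monkimise → monkimire
  rule 5: no change — monkimire
  rule 6: no change — monkimire
  ⇒ Nemol monkimire
If borrowed from Toluren 'munkinmisi' after the early changes, it would undergo only the recent ones:
  rule 4 (rhotacism): munkinmisi → munkinmiri
  rule 5 (intervocalic voicing): no change (munkinmiri)
  rule 6 (unconditioned shift): no change (munkinmiri)
  ⇒ as a loan: munkinmiri
Nemol 'monkimire' matches the inherited outcome exactly, so it is an inherited cognate, not a loan.

inherited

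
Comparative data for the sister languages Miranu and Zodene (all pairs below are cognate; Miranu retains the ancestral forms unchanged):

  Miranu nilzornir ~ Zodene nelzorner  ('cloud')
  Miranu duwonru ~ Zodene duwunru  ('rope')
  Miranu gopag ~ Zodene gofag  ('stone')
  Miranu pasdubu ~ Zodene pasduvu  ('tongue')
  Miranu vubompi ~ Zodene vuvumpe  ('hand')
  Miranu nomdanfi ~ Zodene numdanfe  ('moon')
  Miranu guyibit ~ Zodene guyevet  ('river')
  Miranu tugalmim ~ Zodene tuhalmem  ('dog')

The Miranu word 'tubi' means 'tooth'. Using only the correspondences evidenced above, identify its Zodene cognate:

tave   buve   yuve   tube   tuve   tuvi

tuve

guyibit ~ guyevet — Miranu b corresponds to Zodene v between vowels (before a front vowel).
vubompi ~ vuvumpe, nomdanfi ~ numdanfe — Miranu i corresponds to Zodene e word-finally.
Applying these to Miranu 'tubi':
  tubi → tuvi   (b→v between vowels (before a front vowel))
  tuvi → tuve   (i→e word-finally)
So the Zodene cognate is 'tuve'.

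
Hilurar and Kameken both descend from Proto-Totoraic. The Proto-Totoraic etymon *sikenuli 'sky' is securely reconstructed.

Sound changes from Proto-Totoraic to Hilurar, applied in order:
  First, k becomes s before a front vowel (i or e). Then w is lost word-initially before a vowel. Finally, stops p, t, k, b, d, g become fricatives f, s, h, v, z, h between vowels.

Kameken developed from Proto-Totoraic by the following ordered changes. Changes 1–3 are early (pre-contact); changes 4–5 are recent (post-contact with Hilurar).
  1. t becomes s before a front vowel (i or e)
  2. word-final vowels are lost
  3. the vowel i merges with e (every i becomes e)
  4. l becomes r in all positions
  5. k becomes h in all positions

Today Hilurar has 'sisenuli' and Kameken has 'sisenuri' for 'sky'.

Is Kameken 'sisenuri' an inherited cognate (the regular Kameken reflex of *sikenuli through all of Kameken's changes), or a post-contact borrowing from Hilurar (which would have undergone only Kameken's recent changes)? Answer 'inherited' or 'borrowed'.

If inherited, *sikenuli would pass through all of Kameken's changes:
Kameken: start from *sikenuli.
  rule 1: no change — sikenuli
  rule 2 (apocope): sikenuli → sikenul
  rule 3 (vowel merger): sikenul → sekenul
  rule 4 (unconditioned shift): sekenul → sekenur
  rule 5 (unconditioned shift): sekenur → sehenur
  ⇒ Kameken sehenur
If borrowed from Hilurar 'sisenuli' after the early changes, it would undergo only the recent ones:
  rule 4 (unconditioned shift): sisenuli → sisenuri
  rule 5 (unconditioned shift): no change (sisenuri)
  ⇒ as a loan: sisenuri
Kameken 'sisenuri' matches the loan outcome 'sisenuri', not the inherited 'sehenur' — it skipped the early Kameken changes, so it was borrowed from Hilurar.

borrowed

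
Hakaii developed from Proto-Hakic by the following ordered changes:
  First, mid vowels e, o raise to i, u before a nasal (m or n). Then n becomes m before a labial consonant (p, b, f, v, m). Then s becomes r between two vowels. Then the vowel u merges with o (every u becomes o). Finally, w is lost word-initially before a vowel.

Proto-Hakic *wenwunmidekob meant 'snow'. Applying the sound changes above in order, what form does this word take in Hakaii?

Hakaii: *wenwunmidekob
  wenwunmidekob → winwunmidekob   [pre-nasal raising]
  winwunmidekob → winwummidekob   [nasal place assimilation]
  winwummidekob (rule 3 does not apply)
  winwummidekob → winwommidekob   [vowel merger]
  winwommidekob → inwommidekob   [glide loss]
  giving Hakaii inwommidekob.

inwommidekob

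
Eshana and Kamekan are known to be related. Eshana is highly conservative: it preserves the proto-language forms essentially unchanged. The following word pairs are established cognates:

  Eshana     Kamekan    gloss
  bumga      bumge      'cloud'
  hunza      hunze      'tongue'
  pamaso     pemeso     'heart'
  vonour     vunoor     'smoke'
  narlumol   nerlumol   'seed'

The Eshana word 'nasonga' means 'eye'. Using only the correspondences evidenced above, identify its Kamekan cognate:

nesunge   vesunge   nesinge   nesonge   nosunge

nesunge

pamaso ~ pemeso — Eshana a corresponds to Kamekan e after a consonant, before a consonant other than r, m, n, p, b, f, v.
vonour ~ vunoor — Eshana o corresponds to Kamekan u after a consonant, before a nasal.
bumga ~ bumge, hunza ~ hunze — Eshana a corresponds to Kamekan e word-finally.
Applying these to Eshana 'nasonga':
  nasonga → nesonga   (a→e after a consonant, before a consonant other than r, m, n, p, b, f, v)
  nesonga → nesunga   (o→u after a consonant, before a nasal)
  nesunga → nesunge   (a→e word-finally)
So the Kamekan cognate is 'nesunge'.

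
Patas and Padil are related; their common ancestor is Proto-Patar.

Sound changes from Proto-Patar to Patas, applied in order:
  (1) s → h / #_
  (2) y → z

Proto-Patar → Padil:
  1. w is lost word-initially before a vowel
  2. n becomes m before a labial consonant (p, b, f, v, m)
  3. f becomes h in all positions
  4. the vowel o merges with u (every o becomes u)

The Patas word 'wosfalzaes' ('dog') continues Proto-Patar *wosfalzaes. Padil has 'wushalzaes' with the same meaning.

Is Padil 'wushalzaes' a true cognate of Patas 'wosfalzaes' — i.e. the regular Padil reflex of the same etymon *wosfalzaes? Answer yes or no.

no

Derive the expected Padil reflex of *wosfalzaes:
Padil: *wosfalzaes
  wosfalzaes → osfalzaes   [glide loss]
  osfalzaes (rule 2 does not apply)
  osfalzaes → oshalzaes   [unconditioned shift]
  oshalzaes → ushalzaes   [vowel merger]
  giving Padil ushalzaes.
The regular Padil reflex would be 'ushalzaes', but the attested form is 'wushalzaes'. The correspondence is irregular, so they are not cognates (the Padil form has a different source).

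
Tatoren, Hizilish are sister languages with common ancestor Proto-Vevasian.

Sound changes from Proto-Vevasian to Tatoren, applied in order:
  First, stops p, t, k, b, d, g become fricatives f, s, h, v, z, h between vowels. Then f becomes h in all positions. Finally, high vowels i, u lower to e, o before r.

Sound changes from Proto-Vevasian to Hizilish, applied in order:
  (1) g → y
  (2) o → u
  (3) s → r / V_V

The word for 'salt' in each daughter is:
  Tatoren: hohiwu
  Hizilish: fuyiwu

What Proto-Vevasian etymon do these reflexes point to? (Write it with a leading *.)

Position 3: Tatoren has h, Hizilish has y. Taking the neighbouring segments as reconstructed: Tatoren h could go back to *p or *k or *g or *f or *h; Hizilish y could go back to *g or *y — the one source consistent with every daughter is *g.
Position 2: Tatoren has o, Hizilish has u. Taking the neighbouring segments as reconstructed: Tatoren o can only go back to *o; Hizilish u could go back to *o or *u — the one source consistent with every daughter is *o.
Continuing position by position gives *fogiwu; check it forward:
Tatoren: *fogiwu > fohiwu > hohiwu  (by intervocalic lenition, unconditioned shift)
Hizilish: *fogiwu
  fogiwu → foyiwu   [unconditioned shift]
  foyiwu → fuyiwu   [vowel merger]
  fuyiwu (rule 3 does not apply)
  giving Hizilish fuyiwu.
Only *fogiwu yields all of Tatoren hohiwu, Hizilish fuyiwu.

*fogiwu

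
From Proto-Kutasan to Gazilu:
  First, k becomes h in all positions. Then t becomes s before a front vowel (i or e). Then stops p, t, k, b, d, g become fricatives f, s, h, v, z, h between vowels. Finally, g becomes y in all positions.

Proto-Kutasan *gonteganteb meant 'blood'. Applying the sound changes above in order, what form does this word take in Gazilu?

yonsehanseb

Gazilu: *gonteganteb
  gonteganteb (rule 1 does not apply)
  gonteganteb → gonseganseb   [palatalisation]
  gonseganseb → gonsehanseb   [intervocalic lenition]
  gonsehanseb → yonsehanseb   [unconditioned shift]
  giving Gazilu yonsehanseb.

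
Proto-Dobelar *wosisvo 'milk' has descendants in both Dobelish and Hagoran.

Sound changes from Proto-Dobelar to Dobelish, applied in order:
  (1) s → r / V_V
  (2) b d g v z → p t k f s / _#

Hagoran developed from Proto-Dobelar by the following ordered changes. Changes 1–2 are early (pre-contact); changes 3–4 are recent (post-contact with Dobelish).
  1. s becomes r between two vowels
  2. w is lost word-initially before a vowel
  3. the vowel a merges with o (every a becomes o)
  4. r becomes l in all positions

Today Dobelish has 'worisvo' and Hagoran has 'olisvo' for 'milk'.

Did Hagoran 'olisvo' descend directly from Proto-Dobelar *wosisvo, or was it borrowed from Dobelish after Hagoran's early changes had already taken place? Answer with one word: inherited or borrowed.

If inherited, *wosisvo would pass through all of Hagoran's changes:
Hagoran: *wosisvo
  wosisvo → worisvo   [rhotacism]
  worisvo → orisvo   [glide loss]
  orisvo (rule 3 does not apply)
  orisvo → olisvo   [unconditioned shift]
  giving Hagoran olisvo.
If borrowed from Dobelish 'worisvo' after the early changes, it would undergo only the recent ones:
  rule 3 (vowel merger): no change (worisvo)
  rule 4 (unconditioned shift): worisvo → wolisvo
  ⇒ as a loan: wolisvo
Hagoran 'olisvo' matches the inherited outcome exactly, so it is an inherited cognate, not a loan.

inherited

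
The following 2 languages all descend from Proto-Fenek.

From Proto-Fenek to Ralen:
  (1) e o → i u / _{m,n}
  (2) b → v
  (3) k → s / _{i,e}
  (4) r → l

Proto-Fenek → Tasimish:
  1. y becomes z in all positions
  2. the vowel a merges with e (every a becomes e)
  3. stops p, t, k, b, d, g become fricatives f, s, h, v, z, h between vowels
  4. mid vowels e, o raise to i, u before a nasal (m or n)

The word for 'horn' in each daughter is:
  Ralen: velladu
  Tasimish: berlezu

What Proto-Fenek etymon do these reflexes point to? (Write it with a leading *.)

Position 3: Ralen has l, Tasimish has r. Tasimish preserves r here (none of its changes turn any other segment into r), so the proto-segment is *r.
Position 1: Ralen has v, Tasimish has b. Tasimish preserves b here (none of its changes turn any other segment into b), so the proto-segment is *b.
Position 5: Ralen has a, Tasimish has e. Ralen preserves a here (none of its changes turn any other segment into a), so the proto-segment is *a.
Verify the candidate proto-form against each daughter:
Ralen: *berladu
  berladu (rule 1 does not apply)
  berladu → verladu   [unconditioned shift]
  verladu (rule 3 does not apply)
  verladu → velladu   [unconditioned shift]
  giving Ralen velladu.
Tasimish: *berladu > berledu > berlezu  (by vowel merger, intervocalic lenition)
No other proto-form is consistent with every reflex, so the reconstruction is *berladu.

*berladu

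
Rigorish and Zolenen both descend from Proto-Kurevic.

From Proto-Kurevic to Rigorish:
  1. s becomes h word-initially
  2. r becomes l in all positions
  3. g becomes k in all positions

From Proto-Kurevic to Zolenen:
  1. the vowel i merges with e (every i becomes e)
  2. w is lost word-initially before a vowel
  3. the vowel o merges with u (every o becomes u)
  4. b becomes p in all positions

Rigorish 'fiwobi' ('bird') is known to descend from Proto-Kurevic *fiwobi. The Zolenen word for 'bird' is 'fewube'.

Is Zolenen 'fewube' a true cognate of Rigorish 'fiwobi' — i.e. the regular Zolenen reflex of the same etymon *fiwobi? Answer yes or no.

Derive the expected Zolenen reflex of *fiwobi:
Zolenen: *fiwobi
  fiwobi → fewobe   [vowel merger]
  fewobe (rule 2 does not apply)
  fewobe → fewube   [vowel merger]
  fewube → fewupe   [unconditioned shift]
  giving Zolenen fewupe.
The regular Zolenen reflex would be 'fewupe', but the attested form is 'fewube'. The correspondence is irregular, so they are not cognates (the Zolenen form has a different source).

no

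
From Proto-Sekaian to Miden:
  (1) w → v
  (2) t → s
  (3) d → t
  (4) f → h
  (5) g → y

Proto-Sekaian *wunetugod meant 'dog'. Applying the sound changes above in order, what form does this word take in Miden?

vunesuyot

Miden: start from *wunetugod.
  rule 1 (unconditioned shift): wunetugod → vunetugod
  rule 2 (unconditioned shift): vunetugod → vunesugod
  rule 3 (unconditioned shift): vunesugod → vunesugot
  rule 4: no change — vunesugot
  rule 5 (unconditioned shift): vunesugot → vunesuyot
  ⇒ Miden vunesuyot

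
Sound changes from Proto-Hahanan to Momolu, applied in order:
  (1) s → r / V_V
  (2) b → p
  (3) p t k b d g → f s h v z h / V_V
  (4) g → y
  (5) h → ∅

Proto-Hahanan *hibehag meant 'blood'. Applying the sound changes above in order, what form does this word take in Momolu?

Momolu: start from *hibehag.
  rule 1: no change — hibehag
  rule 2 (unconditioned shift): hibehag → hipehag
  rule 3 (intervocalic lenition): hipehag → hifehag
  rule 4 (unconditioned shift): hifehag → hifehay
  rule 5 (h-loss): hifehay → ifeay
  ⇒ Momolu ifeay

ifeay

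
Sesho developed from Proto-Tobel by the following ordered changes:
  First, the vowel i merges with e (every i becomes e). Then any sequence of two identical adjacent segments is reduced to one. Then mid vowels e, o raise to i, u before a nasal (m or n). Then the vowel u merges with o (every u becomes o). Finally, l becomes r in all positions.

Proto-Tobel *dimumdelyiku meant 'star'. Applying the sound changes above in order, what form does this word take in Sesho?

dimomderyeko

Sesho: *dimumdelyiku > demumdelyeku > dimumdelyeku > dimomdelyeko > dimomderyeko  (by vowel merger, pre-nasal raising, vowel merger, unconditioned shift)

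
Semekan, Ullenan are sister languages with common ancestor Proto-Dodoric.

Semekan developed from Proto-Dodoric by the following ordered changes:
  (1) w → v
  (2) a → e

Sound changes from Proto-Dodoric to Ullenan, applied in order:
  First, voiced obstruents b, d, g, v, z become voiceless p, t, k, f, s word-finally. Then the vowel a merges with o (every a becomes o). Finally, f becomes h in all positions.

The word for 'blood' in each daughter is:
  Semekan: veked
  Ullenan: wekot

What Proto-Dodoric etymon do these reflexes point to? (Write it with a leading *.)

Position 1: Semekan has v, Ullenan has w. Ullenan preserves w here (none of its changes turn any other segment into w), so the proto-segment is *w.
Position 5: Semekan has d, Ullenan has t. Semekan preserves d here (none of its changes turn any other segment into d), so the proto-segment is *d.
Position 4: Semekan has e, Ullenan has o. Taking the neighbouring segments as reconstructed: Semekan e could go back to *a or *e; Ullenan o could go back to *a or *o — the one source consistent with every daughter is *a.
The remaining positions agree across the daughters. Check the candidate against every language:
Semekan: *wekad > vekad > veked  (by unconditioned shift, vowel merger)
Ullenan: *wekad > wekat > wekot  (by final devoicing, vowel merger)
No other proto-form is consistent with every reflex, so the reconstruction is *wekad.

*wekad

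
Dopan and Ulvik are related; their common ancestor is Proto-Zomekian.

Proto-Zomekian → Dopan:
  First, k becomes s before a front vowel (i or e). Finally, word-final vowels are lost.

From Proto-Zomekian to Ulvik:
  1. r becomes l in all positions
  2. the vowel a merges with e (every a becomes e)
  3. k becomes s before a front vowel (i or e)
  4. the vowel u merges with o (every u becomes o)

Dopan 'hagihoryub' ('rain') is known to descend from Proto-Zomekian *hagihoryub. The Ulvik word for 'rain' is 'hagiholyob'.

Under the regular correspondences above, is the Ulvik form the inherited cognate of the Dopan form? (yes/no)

no

Derive the expected Ulvik reflex of *hagihoryub:
Ulvik: start from *hagihoryub.
  rule 1 (unconditioned shift): hagihoryub → hagiholyub
  rule 2 (vowel merger): hagiholyub → hegiholyub
  rule 3: no change — hegiholyub
  rule 4 (vowel merger): hegiholyub → hegiholyob
  ⇒ Ulvik hegiholyob
The regular Ulvik reflex would be 'hegiholyob', but the attested form is 'hagiholyob'. The correspondence is irregular, so they are not cognates (the Ulvik form has a different source).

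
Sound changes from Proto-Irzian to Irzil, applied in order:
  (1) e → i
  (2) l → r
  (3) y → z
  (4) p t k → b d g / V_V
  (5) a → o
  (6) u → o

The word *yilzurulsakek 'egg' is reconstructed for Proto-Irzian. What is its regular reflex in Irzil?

zirzororsogik

Irzil: *yilzurulsakek
  yilzurulsakek → yilzurulsakik   [vowel merger]
  yilzurulsakik → yirzurursakik   [unconditioned shift]
  yirzurursakik → zirzurursakik   [unconditioned shift]
  zirzurursakik → zirzurursagik   [intervocalic voicing]
  zirzurursagik → zirzurursogik   [vowel merger]
  zirzurursogik → zirzororsogik   [vowel merger]
  giving Irzil zirzororsogik.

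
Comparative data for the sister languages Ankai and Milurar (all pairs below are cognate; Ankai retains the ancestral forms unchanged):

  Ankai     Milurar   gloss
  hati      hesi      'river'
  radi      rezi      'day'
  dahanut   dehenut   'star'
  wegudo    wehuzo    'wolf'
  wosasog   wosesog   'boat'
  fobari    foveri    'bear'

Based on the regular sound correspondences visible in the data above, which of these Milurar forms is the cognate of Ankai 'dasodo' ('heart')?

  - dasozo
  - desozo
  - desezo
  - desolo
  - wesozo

hati ~ hesi, radi ~ rezi — Ankai a corresponds to Milurar e after a consonant, before a consonant other than r, m, n, p, b, f, v.
wegudo ~ wehuzo — Ankai d corresponds to Milurar z between vowels (before a back vowel).
Applying these to Ankai 'dasodo':
  dasodo → desodo   (a→e after a consonant, before a consonant other than r, m, n, p, b, f, v)
  desodo → desozo   (d→z between vowels (before a back vowel))
So the Milurar cognate is 'desozo'.

desozo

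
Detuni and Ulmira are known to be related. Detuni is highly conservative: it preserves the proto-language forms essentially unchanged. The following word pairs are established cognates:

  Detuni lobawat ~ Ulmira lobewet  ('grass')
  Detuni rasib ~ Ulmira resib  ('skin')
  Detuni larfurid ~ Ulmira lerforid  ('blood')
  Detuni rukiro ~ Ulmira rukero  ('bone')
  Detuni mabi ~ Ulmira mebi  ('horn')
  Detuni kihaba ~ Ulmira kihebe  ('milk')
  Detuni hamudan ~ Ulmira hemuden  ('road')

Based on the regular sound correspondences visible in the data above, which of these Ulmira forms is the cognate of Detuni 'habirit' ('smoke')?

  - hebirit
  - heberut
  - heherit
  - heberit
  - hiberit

heberit

mabi ~ mebi, kihaba ~ kihebe — Detuni a corresponds to Ulmira e after a consonant, before a labial obstruent.
rukiro ~ rukero — Detuni i corresponds to Ulmira e after a consonant, before r.
Applying these to Detuni 'habirit':
  habirit → hebirit   (a→e after a consonant, before a labial obstruent)
  hebirit → heberit   (i→e after a consonant, before r)
So the Ulmira cognate is 'heberit'.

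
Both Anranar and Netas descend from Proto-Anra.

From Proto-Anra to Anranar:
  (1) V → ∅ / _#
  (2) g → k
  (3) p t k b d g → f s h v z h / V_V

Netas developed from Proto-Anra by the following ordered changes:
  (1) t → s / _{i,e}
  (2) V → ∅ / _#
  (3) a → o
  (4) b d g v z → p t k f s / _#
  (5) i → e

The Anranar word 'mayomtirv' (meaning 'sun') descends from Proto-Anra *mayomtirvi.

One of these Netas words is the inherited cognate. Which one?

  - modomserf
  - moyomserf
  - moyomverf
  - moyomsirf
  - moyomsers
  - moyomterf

Netas: start from *mayomtirvi.
  rule 1 (palatalisation): mayomtirvi → mayomsirvi
  rule 2 (apocope): mayomsirvi → mayomsirv
  rule 3 (vowel merger): mayomsirv → moyomsirv
  rule 4 (final devoicing): moyomsirv → moyomsirf
  rule 5 (vowel merger): moyomsirf → moyomserf
  ⇒ Netas moyomserf
Only 'moyomserf' matches the regular Netas development of *mayomtirvi.

moyomserf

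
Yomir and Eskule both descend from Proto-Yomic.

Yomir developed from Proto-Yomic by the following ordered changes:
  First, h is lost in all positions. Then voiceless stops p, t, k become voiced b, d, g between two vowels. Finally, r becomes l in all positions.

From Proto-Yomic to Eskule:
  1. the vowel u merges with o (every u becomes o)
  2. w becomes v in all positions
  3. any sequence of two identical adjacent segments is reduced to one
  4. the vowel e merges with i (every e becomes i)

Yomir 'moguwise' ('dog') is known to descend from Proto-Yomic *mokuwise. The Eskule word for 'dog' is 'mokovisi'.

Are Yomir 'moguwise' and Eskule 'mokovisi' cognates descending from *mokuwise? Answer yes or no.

yes

Derive the expected Eskule reflex of *mokuwise:
Eskule: *mokuwise > mokowise > mokovise > mokovisi  (by vowel merger, unconditioned shift, vowel merger)
Eskule 'mokovisi' matches the regular reflex exactly, so the pair is cognate.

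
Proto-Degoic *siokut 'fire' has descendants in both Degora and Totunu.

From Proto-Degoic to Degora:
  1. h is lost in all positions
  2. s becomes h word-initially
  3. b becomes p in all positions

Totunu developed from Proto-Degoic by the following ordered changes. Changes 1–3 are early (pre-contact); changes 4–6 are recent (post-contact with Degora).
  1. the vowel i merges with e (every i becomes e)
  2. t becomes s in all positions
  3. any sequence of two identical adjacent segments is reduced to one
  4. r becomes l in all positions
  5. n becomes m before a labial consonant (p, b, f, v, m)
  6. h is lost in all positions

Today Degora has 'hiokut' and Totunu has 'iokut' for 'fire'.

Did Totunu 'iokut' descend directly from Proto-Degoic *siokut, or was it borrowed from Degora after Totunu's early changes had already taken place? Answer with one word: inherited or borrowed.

borrowed

If inherited, *siokut would pass through all of Totunu's changes:
Totunu: start from *siokut.
  rule 1 (vowel merger): siokut → seokut
  rule 2 (unconditioned shift): seokut → seokus
  rule 3: no change — seokus
  rule 4: no change — seokus
  rule 5: no change — seokus
  rule 6: no change — seokus
  ⇒ Totunu seokus
If borrowed from Degora 'hiokut' after the early changes, it would undergo only the recent ones:
  rule 4 (unconditioned shift): no change (hiokut)
  rule 5 (nasal place assimilation): no change (hiokut)
  rule 6 (h-loss): hiokut → iokut
  ⇒ as a loan: iokut
Totunu 'iokut' matches the loan outcome 'iokut', not the inherited 'seokus' — it skipped the early Totunu changes, so it was borrowed from Degora.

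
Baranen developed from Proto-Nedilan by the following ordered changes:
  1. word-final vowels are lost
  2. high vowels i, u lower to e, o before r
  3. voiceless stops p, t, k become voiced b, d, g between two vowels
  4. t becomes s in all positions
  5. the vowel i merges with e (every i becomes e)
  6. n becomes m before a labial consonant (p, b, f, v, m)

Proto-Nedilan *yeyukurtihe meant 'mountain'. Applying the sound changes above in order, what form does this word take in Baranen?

Baranen: *yeyukurtihe > yeyukurtih > yeyukortih > yeyugortih > yeyugorsih > yeyugorseh  (by apocope, pre-rhotic lowering, intervocalic voicing, unconditioned shift, vowel merger)

yeyugorseh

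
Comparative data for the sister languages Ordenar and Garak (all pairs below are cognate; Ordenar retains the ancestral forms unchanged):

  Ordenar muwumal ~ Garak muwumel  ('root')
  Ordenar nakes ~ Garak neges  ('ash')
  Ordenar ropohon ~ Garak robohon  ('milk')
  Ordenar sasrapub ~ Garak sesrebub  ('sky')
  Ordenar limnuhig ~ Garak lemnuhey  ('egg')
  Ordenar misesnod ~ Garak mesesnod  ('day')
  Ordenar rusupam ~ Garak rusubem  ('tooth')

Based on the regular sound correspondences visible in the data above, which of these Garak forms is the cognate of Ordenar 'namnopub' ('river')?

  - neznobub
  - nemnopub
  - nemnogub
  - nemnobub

nemnobub

rusupam ~ rusubem — Ordenar a corresponds to Garak e after a consonant, before a nasal.
sasrapub ~ sesrebub — Ordenar p corresponds to Garak b between vowels (before a back vowel).
Applying these to Ordenar 'namnopub':
  namnopub → nemnopub   (a→e after a consonant, before a nasal)
  nemnopub → nemnobub   (p→b between vowels (before a back vowel))
So the Garak cognate is 'nemnobub'.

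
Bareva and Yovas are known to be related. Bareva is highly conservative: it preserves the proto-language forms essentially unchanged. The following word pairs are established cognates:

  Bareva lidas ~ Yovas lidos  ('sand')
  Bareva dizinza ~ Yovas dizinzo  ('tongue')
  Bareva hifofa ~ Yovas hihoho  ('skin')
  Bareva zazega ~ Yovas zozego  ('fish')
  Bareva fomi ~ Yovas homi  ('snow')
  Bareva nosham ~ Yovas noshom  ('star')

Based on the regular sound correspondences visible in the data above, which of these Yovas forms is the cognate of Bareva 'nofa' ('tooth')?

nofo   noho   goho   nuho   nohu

hifofa ~ hihoho — Bareva f corresponds to Yovas h between vowels (before a back vowel).
dizinza ~ dizinzo, hifofa ~ hihoho — Bareva a corresponds to Yovas o word-finally.
Applying these to Bareva 'nofa':
  nofa → noha   (f→h between vowels (before a back vowel))
  noha → noho   (a→o word-finally)
So the Yovas cognate is 'noho'.

noho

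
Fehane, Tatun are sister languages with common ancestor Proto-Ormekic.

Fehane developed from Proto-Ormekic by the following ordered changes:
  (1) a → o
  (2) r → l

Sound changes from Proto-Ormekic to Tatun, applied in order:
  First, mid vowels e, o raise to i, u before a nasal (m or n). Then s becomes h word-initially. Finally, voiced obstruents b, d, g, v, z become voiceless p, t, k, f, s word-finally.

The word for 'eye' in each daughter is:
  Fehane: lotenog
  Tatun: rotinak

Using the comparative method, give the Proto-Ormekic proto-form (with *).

Position 4: Fehane has e, Tatun has i. Fehane preserves e here (none of its changes turn any other segment into e), so the proto-segment is *e.
Position 6: Fehane has o, Tatun has a. Tatun preserves a here (none of its changes turn any other segment into a), so the proto-segment is *a.
Position 7: Fehane has g, Tatun has k. Fehane preserves g here (none of its changes turn any other segment into g), so the proto-segment is *g.
Continuing position by position gives *rotenag; check it forward:
Fehane: *rotenag > rotenog > lotenog  (by vowel merger, unconditioned shift)
Tatun: *rotenag > rotinag > rotinak  (by pre-nasal raising, final devoicing)
Only *rotenag yields all of Fehane lotenog, Tatun rotinak.

*rotenag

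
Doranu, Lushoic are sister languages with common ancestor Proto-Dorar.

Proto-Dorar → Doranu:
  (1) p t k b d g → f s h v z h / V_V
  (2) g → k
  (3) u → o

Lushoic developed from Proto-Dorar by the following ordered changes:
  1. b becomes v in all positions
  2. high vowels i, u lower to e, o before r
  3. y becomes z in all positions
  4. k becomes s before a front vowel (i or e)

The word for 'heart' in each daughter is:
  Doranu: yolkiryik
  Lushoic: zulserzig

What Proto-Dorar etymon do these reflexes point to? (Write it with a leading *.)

*yulkiryig

Position 4: Doranu has k, Lushoic has s. Taking the neighbouring segments as reconstructed: Doranu k could go back to *k or *g; Lushoic s could go back to *k or *s — the one source consistent with every daughter is *k.
Position 9: Doranu has k, Lushoic has g. Lushoic preserves g here (none of its changes turn any other segment into g), so the proto-segment is *g.
This points to *yulkiryig. Verify forward in each daughter:
Doranu: start from *yulkiryig.
  rule 1: no change — yulkiryig
  rule 2 (unconditioned shift): yulkiryig → yulkiryik
  rule 3 (vowel merger): yulkiryik → yolkiryik
  ⇒ Doranu yolkiryik
Lushoic: *yulkiryig
  yulkiryig (rule 1 does not apply)
  yulkiryig → yulkeryig   [pre-rhotic lowering]
  yulkeryig → zulkerzig   [unconditioned shift]
  zulkerzig → zulserzig   [palatalisation]
  giving Lushoic zulserzig.
*yulkiryig is the unique common source.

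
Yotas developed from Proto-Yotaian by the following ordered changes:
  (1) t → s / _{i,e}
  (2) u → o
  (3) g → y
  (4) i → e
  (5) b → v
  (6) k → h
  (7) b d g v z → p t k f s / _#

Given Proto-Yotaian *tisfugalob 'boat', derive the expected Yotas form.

Yotas: *tisfugalob > sisfugalob > sisfogalob > sisfoyalob > sesfoyalob > sesfoyalov > sesfoyalof  (by palatalisation, vowel merger, unconditioned shift, vowel merger, unconditioned shift, final devoicing)

sesfoyalof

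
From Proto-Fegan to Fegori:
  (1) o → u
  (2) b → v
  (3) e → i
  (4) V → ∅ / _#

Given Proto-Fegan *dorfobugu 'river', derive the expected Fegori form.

durfuvug

Fegori: *dorfobugu
  dorfobugu → durfubugu   [vowel merger]
  durfubugu → durfuvugu   [unconditioned shift]
  durfuvugu (rule 3 does not apply)
  durfuvugu → durfuvug   [apocope]
  giving Fegori durfuvug.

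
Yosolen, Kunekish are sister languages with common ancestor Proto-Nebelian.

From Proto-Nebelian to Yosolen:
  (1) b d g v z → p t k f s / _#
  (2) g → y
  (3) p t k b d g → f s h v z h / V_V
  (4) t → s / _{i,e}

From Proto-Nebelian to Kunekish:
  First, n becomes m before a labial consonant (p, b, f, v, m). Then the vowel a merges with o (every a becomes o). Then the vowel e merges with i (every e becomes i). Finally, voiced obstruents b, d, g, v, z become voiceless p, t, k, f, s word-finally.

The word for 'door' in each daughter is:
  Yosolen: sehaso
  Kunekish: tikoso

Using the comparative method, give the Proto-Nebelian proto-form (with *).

Position 4: Yosolen has a, Kunekish has o. Yosolen preserves a here (none of its changes turn any other segment into a), so the proto-segment is *a.
Position 2: Yosolen has e, Kunekish has i. Yosolen preserves e here (none of its changes turn any other segment into e), so the proto-segment is *e.
Position 3: Yosolen has h, Kunekish has k. Taking the neighbouring segments as reconstructed: Yosolen h could go back to *k or *h; Kunekish k can only go back to *k — the one source consistent with every daughter is *k.
This points to *tekaso. Verify forward in each daughter:
Yosolen: *tekaso > tehaso > sehaso  (by intervocalic lenition, palatalisation)
Kunekish: *tekaso > tekoso > tikoso  (by vowel merger, vowel merger)
Only *tekaso yields all of Yosolen sehaso, Kunekish tikoso.

*tekaso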